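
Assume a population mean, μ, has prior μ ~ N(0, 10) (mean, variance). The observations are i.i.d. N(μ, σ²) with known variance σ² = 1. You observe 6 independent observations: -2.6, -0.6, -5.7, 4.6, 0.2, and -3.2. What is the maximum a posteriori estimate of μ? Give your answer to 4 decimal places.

μ̂_MAP = -1.1967

n = 6; x̄ = ((-2.6) + (-0.6) + (-5.7) + 4.6 + 0.2 + (-3.2))/6 = -7.3/6 = -73/60 ≈ -1.2167.
For a Normal prior and Normal likelihood with known variance, the posterior is Normal; its mode equals its mean, the precision-weighted average.
Prior precision 1/σ₀² = 1/10 = 0.1; data precision n/σ² = 6/1 = 6.
μ̂ = (0.1·0 + 6·(-73/60)) / (0.1 + 6) = (-7.3)/6.1 = -73/61 ≈ -1.1967.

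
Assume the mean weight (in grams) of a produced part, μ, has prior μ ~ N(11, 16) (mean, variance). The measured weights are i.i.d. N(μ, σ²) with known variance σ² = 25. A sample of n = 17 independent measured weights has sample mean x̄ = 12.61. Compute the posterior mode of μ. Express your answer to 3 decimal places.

μ̂_MAP = 12.474

n = 17, x̄ = 12.61.
For a Normal prior and Normal likelihood with known variance, the posterior is Normal; its mode equals its mean, the precision-weighted average.
Prior precision 1/σ₀² = 1/16 = 0.0625; data precision n/σ² = 17/25 = 0.68.
μ̂ = (0.0625·11 + 0.68·12.61) / (0.0625 + 0.68) = 9.2623/0.7425 = 92623/7425 ≈ 12.474.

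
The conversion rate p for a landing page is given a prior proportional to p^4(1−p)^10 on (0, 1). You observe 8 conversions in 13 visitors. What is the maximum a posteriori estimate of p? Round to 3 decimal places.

The prior density ∝ p^4(1−p)^10 is the kernel of Beta(5, 11).
Data: 8 successes in 13 trials. The binomial likelihood contributes p^8(1−p)^5, so the posterior is Beta(5+8, 11+5) = Beta(13, 16).
For Beta(a, b) with a, b > 1 the mode is (a−1)/(a+b−2) = 12/27 ≈ 0.444.

p̂_MAP = 0.444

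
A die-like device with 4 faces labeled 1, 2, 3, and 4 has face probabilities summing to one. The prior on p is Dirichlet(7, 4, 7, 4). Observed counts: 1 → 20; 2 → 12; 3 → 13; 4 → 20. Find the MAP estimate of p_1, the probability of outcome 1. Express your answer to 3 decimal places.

MAP estimate: 0.313

The posterior is Dirichlet(αᵢ + nᵢ) = Dirichlet(27, 16, 20, 24).
For a Dirichlet(a₁,…,a_K) with all aᵢ > 1, the mode has j-th component (aⱼ − 1)/(Σaᵢ − K).
Here Σaᵢ = 87 and K = 4, so p_1 = (27 − 1)/(87 − 4) = 26/83 ≈ 0.313.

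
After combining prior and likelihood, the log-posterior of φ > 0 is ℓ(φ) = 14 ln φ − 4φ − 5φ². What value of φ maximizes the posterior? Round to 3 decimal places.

φ̂_MAP = 1.000

ℓ'(φ) = 14/φ − 4 − 10φ. Setting this to zero and multiplying by φ: 10φ² + 4φ − 14 = 0.
φ = (−4 + √(4² + 4·10·14)) / (2·10) = (−4 + √576) / 20 = (−4 + 24)/20 = 1.
ℓ''(φ) = −14/φ² − 10 < 0, confirming a maximum.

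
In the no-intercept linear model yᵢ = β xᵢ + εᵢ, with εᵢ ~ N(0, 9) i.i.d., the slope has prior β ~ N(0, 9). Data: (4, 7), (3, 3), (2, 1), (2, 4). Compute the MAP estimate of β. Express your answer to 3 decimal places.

β̂_MAP = 1.382

log p(β | y) = −Σ(yᵢ − βxᵢ)²/(2·9) − β²/(2·9) + const.
Setting the derivative to zero: Σxᵢ(yᵢ − βxᵢ)/9 − β/9 = 0, so β = Σxᵢyᵢ / (Σxᵢ² + σ²/τ²).
Σxᵢyᵢ = 4·7 + 3·3 + 2·1 + 2·4 = 47; Σxᵢ² = 33; σ²/τ² = 1.
β̂_MAP = 47 / (33 + 1) = 47/34 ≈ 1.382.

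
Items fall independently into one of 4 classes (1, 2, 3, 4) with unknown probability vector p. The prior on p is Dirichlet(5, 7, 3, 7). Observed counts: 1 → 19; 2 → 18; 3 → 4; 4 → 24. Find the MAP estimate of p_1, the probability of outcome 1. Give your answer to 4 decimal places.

The posterior is Dirichlet(αᵢ + nᵢ) = Dirichlet(24, 25, 7, 31).
For a Dirichlet(a₁,…,a_K) with all aᵢ > 1, the mode has j-th component (aⱼ − 1)/(Σaᵢ − K).
Here Σaᵢ = 87 and K = 4, so p_1 = (24 − 1)/(87 − 4) = 23/83 ≈ 0.2771.

MAP estimate: 0.2771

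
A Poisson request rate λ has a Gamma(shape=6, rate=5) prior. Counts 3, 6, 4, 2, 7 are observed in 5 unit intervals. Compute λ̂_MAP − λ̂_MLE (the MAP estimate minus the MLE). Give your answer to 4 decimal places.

MAP − MLE = -1.7000

Σxᵢ = 22. Posterior is Gamma(28, 10); MAP = (28−1)/10 = 27/10 ≈ 2.70000.
MLE = x̄ = 22/5 ≈ 4.40000.
Difference = 27/10 − 22/5 = -17/10 ≈ -1.7000.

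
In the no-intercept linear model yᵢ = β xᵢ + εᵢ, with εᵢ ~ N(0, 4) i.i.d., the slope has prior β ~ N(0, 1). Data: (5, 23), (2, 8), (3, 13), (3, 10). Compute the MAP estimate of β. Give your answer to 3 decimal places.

log p(β | y) = −Σ(yᵢ − βxᵢ)²/(2·4) − β²/(2·1) + const.
Setting the derivative to zero: Σxᵢ(yᵢ − βxᵢ)/4 − β/1 = 0, so β = Σxᵢyᵢ / (Σxᵢ² + σ²/τ²).
Σxᵢyᵢ = 5·23 + 2·8 + 3·13 + 3·10 = 200; Σxᵢ² = 47; σ²/τ² = 4.
β̂_MAP = 200 / (47 + 4) = 200/51 ≈ 3.922.

β̂_MAP = 3.922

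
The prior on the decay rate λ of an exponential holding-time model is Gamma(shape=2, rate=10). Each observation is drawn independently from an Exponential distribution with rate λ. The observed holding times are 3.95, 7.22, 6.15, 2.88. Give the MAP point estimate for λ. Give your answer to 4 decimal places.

The Exponential(rate=λ) likelihood is ∝ λ^n e^(−λΣtᵢ). Here n = 4 and Σtᵢ = 3.95 + 7.22 + 6.15 + 2.88 = 20.20.
Posterior ∝ λe^(−10λ) · λ^4e^(−20.20λ) = λ^5e^(−30.20λ), i.e. Gamma(6, 30.20).
Mode = (a−1)/b = 5/30.20 ≈ 0.1656.

λ̂_MAP = 0.1656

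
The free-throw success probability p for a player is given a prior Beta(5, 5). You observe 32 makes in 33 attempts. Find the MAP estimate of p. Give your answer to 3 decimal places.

Prior: Beta(5, 5).
Data: 32 successes in 33 trials. The binomial likelihood contributes p^32(1−p)^1, so the posterior is Beta(5+32, 5+1) = Beta(37, 6).
For Beta(a, b) with a, b > 1 the mode is (a−1)/(a+b−2) = 36/41 ≈ 0.878.

p̂_MAP = 0.878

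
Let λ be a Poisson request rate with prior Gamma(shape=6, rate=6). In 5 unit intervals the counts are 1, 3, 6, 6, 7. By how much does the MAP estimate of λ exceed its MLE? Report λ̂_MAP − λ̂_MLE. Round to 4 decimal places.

MAP − MLE = -2.0545

Σxᵢ = 23. Posterior is Gamma(29, 11); MAP = (29−1)/11 = 28/11 ≈ 2.54545.
MLE = x̄ = 23/5 ≈ 4.60000.
Difference = 28/11 − 23/5 = -113/55 ≈ -2.0545.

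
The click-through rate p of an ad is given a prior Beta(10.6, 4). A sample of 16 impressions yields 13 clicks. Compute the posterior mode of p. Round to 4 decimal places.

p̂_MAP = 0.7902

Prior: Beta(10.6, 4).
Data: 13 successes in 16 trials. The binomial likelihood contributes p^13(1−p)^3, so the posterior is Beta(10.6+13, 4+3) = Beta(23.6, 7).
For Beta(a, b) with a, b > 1 the mode is (a−1)/(a+b−2) = 22.6/28.6 ≈ 0.7902.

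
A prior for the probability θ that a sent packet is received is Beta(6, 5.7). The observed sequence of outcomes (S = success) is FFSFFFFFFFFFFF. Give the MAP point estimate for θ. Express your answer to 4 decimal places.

θ̂_MAP = 0.2532

Prior: Beta(6, 5.7).
Data: 1 success in 14 trials (from the sequence). The binomial likelihood contributes θ(1−θ)^13, so the posterior is Beta(6+1, 5.7+13) = Beta(7, 18.7).
For Beta(a, b) with a, b > 1 the mode is (a−1)/(a+b−2) = 6/23.7 ≈ 0.2532.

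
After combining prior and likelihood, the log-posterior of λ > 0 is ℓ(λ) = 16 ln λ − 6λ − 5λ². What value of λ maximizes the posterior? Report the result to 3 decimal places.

ℓ'(λ) = 16/λ − 6 − 10λ. Setting this to zero and multiplying by λ: 10λ² + 6λ − 16 = 0.
λ = (−6 + √(6² + 4·10·16)) / (2·10) = (−6 + √676) / 20 = (−6 + 26)/20 = 1.
ℓ''(λ) = −16/λ² − 10 < 0, confirming a maximum.

λ̂_MAP = 1.000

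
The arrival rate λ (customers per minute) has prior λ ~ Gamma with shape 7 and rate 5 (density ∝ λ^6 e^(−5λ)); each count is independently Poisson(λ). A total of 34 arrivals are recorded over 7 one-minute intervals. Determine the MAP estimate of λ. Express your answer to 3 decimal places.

λ̂_MAP = 3.333

Σxᵢ = 34, n = 7.
Posterior ∝ λ^6e^(−5λ) · λ^34e^(−7λ) = λ^40e^(−12λ), i.e. Gamma(shape=41, rate=12).
The mode of a Gamma(a, b) with a ≥ 1 (shape–rate) is (a−1)/b = 40/12 ≈ 3.333.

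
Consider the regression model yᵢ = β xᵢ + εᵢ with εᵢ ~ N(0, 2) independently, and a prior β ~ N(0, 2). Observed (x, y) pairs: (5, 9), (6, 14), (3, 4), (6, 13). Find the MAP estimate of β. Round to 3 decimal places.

β̂_MAP = 2.047

log p(β | y) = −Σ(yᵢ − βxᵢ)²/(2·2) − β²/(2·2) + const.
Setting the derivative to zero: Σxᵢ(yᵢ − βxᵢ)/2 − β/2 = 0, so β = Σxᵢyᵢ / (Σxᵢ² + σ²/τ²).
Σxᵢyᵢ = 5·9 + 6·14 + 3·4 + 6·13 = 219; Σxᵢ² = 106; σ²/τ² = 1.
β̂_MAP = 219 / (106 + 1) = 219/107 ≈ 2.047.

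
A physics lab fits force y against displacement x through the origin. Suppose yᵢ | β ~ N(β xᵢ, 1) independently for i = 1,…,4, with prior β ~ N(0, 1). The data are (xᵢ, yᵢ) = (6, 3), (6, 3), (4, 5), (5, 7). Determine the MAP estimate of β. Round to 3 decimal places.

β̂_MAP = 0.798

log p(β | y) = −Σ(yᵢ − βxᵢ)²/(2·1) − β²/(2·1) + const.
Setting the derivative to zero: Σxᵢ(yᵢ − βxᵢ)/1 − β/1 = 0, so β = Σxᵢyᵢ / (Σxᵢ² + σ²/τ²).
Σxᵢyᵢ = 6·3 + 6·3 + 4·5 + 5·7 = 91; Σxᵢ² = 113; σ²/τ² = 1.
β̂_MAP = 91 / (113 + 1) = 91/114 ≈ 0.798.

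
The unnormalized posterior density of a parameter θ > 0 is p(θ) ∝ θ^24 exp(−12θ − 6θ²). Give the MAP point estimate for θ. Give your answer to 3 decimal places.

θ̂_MAP = 1.000

ℓ'(θ) = 24/θ − 12 − 12θ. Setting this to zero and multiplying by θ: 12θ² + 12θ − 24 = 0.
θ = (−12 + √(12² + 4·12·24)) / (2·12) = (−12 + √1296) / 24 = (−12 + 36)/24 = 1.
ℓ''(θ) = −24/θ² − 12 < 0, confirming a maximum.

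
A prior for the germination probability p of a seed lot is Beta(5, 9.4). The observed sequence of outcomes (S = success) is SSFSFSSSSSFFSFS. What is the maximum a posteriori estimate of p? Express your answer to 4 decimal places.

Prior: Beta(5, 9.4).
Data: 10 successes in 15 trials (from the sequence). The binomial likelihood contributes p^10(1−p)^5, so the posterior is Beta(5+10, 9.4+5) = Beta(15, 14.4).
For Beta(a, b) with a, b > 1 the mode is (a−1)/(a+b−2) = 14/27.4 ≈ 0.5109.

p̂_MAP = 0.5109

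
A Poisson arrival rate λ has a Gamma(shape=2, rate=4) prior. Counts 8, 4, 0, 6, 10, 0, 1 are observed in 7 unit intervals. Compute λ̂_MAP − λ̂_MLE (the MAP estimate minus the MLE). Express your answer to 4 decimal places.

Σxᵢ = 29. Posterior is Gamma(31, 11); MAP = (31−1)/11 = 30/11 ≈ 2.72727.
MLE = x̄ = 29/7 ≈ 4.14286.
Difference = 30/11 − 29/7 = -109/77 ≈ -1.4156.

MAP − MLE = -1.4156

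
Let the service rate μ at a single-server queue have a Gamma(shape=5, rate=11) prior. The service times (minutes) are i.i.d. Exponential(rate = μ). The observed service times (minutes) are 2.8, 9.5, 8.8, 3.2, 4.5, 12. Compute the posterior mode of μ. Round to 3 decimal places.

μ̂_MAP = 0.193

The Exponential(rate=μ) likelihood is ∝ μ^n e^(−μΣtᵢ). Here n = 6 and Σtᵢ = 2.8 + 9.5 + 8.8 + 3.2 + 4.5 + 12 = 40.8.
Posterior ∝ μ^4e^(−11μ) · μ^6e^(−40.8μ) = μ^10e^(−51.8μ), i.e. Gamma(11, 51.8).
Mode = (a−1)/b = 10/51.8 ≈ 0.193.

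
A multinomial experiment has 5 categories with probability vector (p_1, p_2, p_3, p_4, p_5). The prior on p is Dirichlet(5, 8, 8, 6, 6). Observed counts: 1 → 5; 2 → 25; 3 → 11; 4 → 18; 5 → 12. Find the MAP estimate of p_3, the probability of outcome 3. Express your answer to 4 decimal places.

MAP estimate: 0.1818

The posterior is Dirichlet(αᵢ + nᵢ) = Dirichlet(10, 33, 19, 24, 18).
For a Dirichlet(a₁,…,a_K) with all aᵢ > 1, the mode has j-th component (aⱼ − 1)/(Σaᵢ − K).
Here Σaᵢ = 104 and K = 5, so p_3 = (19 − 1)/(104 − 5) = 18/99 ≈ 0.1818.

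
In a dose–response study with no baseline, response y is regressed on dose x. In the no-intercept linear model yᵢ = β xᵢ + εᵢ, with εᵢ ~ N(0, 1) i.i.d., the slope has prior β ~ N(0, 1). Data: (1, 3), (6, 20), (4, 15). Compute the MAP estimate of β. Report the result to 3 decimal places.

β̂_MAP = 3.389

log p(β | y) = −Σ(yᵢ − βxᵢ)²/(2·1) − β²/(2·1) + const.
Setting the derivative to zero: Σxᵢ(yᵢ − βxᵢ)/1 − β/1 = 0, so β = Σxᵢyᵢ / (Σxᵢ² + σ²/τ²).
Σxᵢyᵢ = 1·3 + 6·20 + 4·15 = 183; Σxᵢ² = 53; σ²/τ² = 1.
β̂_MAP = 183 / (53 + 1) = 183/54 ≈ 3.389.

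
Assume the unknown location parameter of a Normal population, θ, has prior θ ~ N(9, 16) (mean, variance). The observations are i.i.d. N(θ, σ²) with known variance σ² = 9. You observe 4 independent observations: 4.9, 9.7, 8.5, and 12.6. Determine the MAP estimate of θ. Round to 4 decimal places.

n = 4; x̄ = (4.9 + 9.7 + 8.5 + 12.6)/4 = 35.7/4 = 8.925.
For a Normal prior and Normal likelihood with known variance, the posterior is Normal; its mode equals its mean, the precision-weighted average.
Prior precision 1/σ₀² = 1/16 = 0.0625; data precision n/σ² = 4/9.
θ̂ = (0.0625·9 + (4/9)·8.925) / (0.0625 + 4/9) = (1087/240)/(73/144) = 3261/365 ≈ 8.9342.

θ̂_MAP = 8.9342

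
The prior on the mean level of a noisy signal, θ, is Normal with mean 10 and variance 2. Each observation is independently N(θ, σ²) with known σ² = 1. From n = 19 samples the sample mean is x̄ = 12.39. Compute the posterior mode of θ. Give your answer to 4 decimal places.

θ̂_MAP = 12.3287

n = 19, x̄ = 12.39.
For a Normal prior and Normal likelihood with known variance, the posterior is Normal; its mode equals its mean, the precision-weighted average.
Prior precision 1/σ₀² = 1/2 = 0.5; data precision n/σ² = 19/1 = 19.
θ̂ = (0.5·10 + 19·12.39) / (0.5 + 19) = 240.41/19.5 = 24041/1950 ≈ 12.3287.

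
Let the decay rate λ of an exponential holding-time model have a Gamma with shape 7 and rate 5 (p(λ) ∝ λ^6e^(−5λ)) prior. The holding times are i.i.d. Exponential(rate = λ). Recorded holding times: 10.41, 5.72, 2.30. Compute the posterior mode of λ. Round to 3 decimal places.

The Exponential(rate=λ) likelihood is ∝ λ^n e^(−λΣtᵢ). Here n = 3 and Σtᵢ = 10.41 + 5.72 + 2.30 = 18.43.
Posterior ∝ λ^6e^(−5λ) · λ^3e^(−18.43λ) = λ^9e^(−23.43λ), i.e. Gamma(10, 23.43).
Mode = (a−1)/b = 9/23.43 ≈ 0.384.

λ̂_MAP = 0.384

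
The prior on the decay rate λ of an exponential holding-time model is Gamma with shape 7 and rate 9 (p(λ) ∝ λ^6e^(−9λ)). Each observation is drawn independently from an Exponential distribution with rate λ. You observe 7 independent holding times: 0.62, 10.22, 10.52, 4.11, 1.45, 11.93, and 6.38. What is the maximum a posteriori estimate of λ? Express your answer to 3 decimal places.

λ̂_MAP = 0.240

The Exponential(rate=λ) likelihood is ∝ λ^n e^(−λΣtᵢ). Here n = 7 and Σtᵢ = 0.62 + 10.22 + 10.52 + 4.11 + 1.45 + 11.93 + 6.38 = 45.23.
Posterior ∝ λ^6e^(−9λ) · λ^7e^(−45.23λ) = λ^13e^(−54.23λ), i.e. Gamma(14, 54.23).
Mode = (a−1)/b = 13/54.23 ≈ 0.240.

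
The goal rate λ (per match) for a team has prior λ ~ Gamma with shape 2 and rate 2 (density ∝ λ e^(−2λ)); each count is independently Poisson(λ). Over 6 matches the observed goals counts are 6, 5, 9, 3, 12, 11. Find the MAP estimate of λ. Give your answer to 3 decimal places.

Σxᵢ = 6+5+9+3+12+11 = 46, with n = 6.
Posterior ∝ λe^(−2λ) · λ^46e^(−6λ) = λ^47e^(−8λ), i.e. Gamma(shape=48, rate=8).
The mode of a Gamma(a, b) with a ≥ 1 (shape–rate) is (a−1)/b = 47/8 ≈ 5.875.

λ̂_MAP = 5.875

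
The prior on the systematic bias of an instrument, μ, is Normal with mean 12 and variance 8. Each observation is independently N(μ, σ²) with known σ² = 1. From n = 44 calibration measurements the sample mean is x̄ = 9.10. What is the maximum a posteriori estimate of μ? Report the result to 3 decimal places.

μ̂_MAP = 9.108

n = 44, x̄ = 9.10.
For a Normal prior and Normal likelihood with known variance, the posterior is Normal; its mode equals its mean, the precision-weighted average.
Prior precision 1/σ₀² = 1/8 = 0.125; data precision n/σ² = 44/1 = 44.
μ̂ = (0.125·12 + 44·9.1) / (0.125 + 44) = 401.9/44.125 = 16076/1765 ≈ 9.108.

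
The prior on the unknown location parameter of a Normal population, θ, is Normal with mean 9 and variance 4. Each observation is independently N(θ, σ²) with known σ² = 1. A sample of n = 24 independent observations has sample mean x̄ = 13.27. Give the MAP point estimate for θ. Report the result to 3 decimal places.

θ̂_MAP = 13.226

n = 24, x̄ = 13.27.
For a Normal prior and Normal likelihood with known variance, the posterior is Normal; its mode equals its mean, the precision-weighted average.
Prior precision 1/σ₀² = 1/4 = 0.25; data precision n/σ² = 24/1 = 24.
θ̂ = (0.25·9 + 24·13.27) / (0.25 + 24) = 320.73/24.25 = 32073/2425 ≈ 13.226.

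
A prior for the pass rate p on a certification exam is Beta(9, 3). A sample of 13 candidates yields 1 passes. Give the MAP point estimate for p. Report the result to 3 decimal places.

Prior: Beta(9, 3).
Data: 1 success in 13 trials. The binomial likelihood contributes p(1−p)^12, so the posterior is Beta(9+1, 3+12) = Beta(10, 15).
For Beta(a, b) with a, b > 1 the mode is (a−1)/(a+b−2) = 9/23 ≈ 0.391.

p̂_MAP = 0.391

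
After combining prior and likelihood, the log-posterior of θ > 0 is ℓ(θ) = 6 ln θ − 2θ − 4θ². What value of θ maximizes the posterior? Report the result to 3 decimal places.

ℓ'(θ) = 6/θ − 2 − 8θ. Setting this to zero and multiplying by θ: 8θ² + 2θ − 6 = 0.
θ = (−2 + √(2² + 4·8·6)) / (2·8) = (−2 + √196) / 16 = (−2 + 14)/16 = 3/4.
ℓ''(θ) = −6/θ² − 8 < 0, confirming a maximum.

θ̂_MAP = 0.750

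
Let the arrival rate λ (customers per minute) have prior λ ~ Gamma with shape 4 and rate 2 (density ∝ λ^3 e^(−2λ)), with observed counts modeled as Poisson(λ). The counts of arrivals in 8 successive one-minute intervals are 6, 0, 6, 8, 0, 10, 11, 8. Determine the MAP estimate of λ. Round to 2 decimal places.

Σxᵢ = 6+0+6+8+0+10+11+8 = 49, with n = 8.
Posterior ∝ λ^3e^(−2λ) · λ^49e^(−8λ) = λ^52e^(−10λ), i.e. Gamma(shape=53, rate=10).
The mode of a Gamma(a, b) with a ≥ 1 (shape–rate) is (a−1)/b = 52/10 ≈ 5.20.

λ̂_MAP = 5.20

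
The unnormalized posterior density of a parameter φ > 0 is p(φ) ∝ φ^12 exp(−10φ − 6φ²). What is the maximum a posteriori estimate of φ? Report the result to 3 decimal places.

φ̂_MAP = 0.667

ℓ'(φ) = 12/φ − 10 − 12φ. Setting this to zero and multiplying by φ: 12φ² + 10φ − 12 = 0.
φ = (−10 + √(10² + 4·12·12)) / (2·12) = (−10 + √676) / 24 = (−10 + 26)/24 = 2/3.
ℓ''(φ) = −12/φ² − 12 < 0, confirming a maximum.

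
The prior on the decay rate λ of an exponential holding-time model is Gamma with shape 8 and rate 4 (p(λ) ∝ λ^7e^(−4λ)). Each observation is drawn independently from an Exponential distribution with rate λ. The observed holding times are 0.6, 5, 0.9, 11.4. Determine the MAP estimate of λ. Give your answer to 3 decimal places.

λ̂_MAP = 0.502

The Exponential(rate=λ) likelihood is ∝ λ^n e^(−λΣtᵢ). Here n = 4 and Σtᵢ = 0.6 + 5 + 0.9 + 11.4 = 17.9.
Posterior ∝ λ^7e^(−4λ) · λ^4e^(−17.9λ) = λ^11e^(−21.9λ), i.e. Gamma(12, 21.9).
Mode = (a−1)/b = 11/21.9 ≈ 0.502.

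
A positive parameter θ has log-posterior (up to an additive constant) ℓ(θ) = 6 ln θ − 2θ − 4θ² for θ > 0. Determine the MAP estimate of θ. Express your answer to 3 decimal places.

θ̂_MAP = 0.750

ℓ'(θ) = 6/θ − 2 − 8θ. Setting this to zero and multiplying by θ: 8θ² + 2θ − 6 = 0.
θ = (−2 + √(2² + 4·8·6)) / (2·8) = (−2 + √196) / 16 = (−2 + 14)/16 = 3/4.
ℓ''(θ) = −6/θ² − 8 < 0, confirming a maximum.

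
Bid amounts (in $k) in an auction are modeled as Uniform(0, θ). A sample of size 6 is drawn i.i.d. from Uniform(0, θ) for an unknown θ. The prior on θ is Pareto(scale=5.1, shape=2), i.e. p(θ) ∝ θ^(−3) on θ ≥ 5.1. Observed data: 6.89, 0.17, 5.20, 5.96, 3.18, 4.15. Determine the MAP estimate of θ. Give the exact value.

θ̂_MAP = 6.89

The Uniform(0, θ) likelihood is θ^(−n) for θ ≥ max(xᵢ), zero otherwise. Here max(xᵢ) = 6.89.
Posterior ∝ θ^(−3) · θ^(−6) = θ^(−9) on θ ≥ max(5.1, 6.89) = 6.89.
This density is strictly decreasing in θ, so the posterior mode lies at the lower boundary of the support.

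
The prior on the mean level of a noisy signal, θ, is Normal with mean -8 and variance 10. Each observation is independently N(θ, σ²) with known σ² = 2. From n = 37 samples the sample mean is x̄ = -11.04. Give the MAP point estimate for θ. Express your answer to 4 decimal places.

n = 37, x̄ = -11.04.
For a Normal prior and Normal likelihood with known variance, the posterior is Normal; its mode equals its mean, the precision-weighted average.
Prior precision 1/σ₀² = 1/10 = 0.1; data precision n/σ² = 37/2 = 18.5.
θ̂ = (0.1·(-8) + 18.5·(-11.04)) / (0.1 + 18.5) = (-205.04)/18.6 = -5126/465 ≈ -11.0237.

θ̂_MAP = -11.0237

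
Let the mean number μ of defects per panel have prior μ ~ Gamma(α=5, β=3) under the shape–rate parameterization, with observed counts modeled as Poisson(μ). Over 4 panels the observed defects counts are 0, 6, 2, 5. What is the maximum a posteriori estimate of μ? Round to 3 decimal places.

μ̂_MAP = 2.429

Σxᵢ = 0+6+2+5 = 13, with n = 4.
Posterior ∝ μ^4e^(−3μ) · μ^13e^(−4μ) = μ^17e^(−7μ), i.e. Gamma(shape=18, rate=7).
The mode of a Gamma(a, b) with a ≥ 1 (shape–rate) is (a−1)/b = 17/7 ≈ 2.429.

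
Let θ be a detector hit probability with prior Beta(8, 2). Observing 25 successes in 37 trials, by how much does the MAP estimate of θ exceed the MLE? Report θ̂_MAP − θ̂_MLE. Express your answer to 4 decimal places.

Posterior is Beta(33, 14); MAP = (33−1)/(47−2) = 32/45 ≈ 0.71111.
MLE ignores the prior: θ̂_MLE = k/n = 25/37 ≈ 0.67568.
Difference = 32/45 − 25/37 = 59/1665 ≈ 0.0354.

MAP − MLE = 0.0354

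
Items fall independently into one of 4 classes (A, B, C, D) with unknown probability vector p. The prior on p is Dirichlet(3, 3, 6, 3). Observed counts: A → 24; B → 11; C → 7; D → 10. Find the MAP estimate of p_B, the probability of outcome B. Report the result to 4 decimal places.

MAP estimate of p_B = 0.2063

The posterior is Dirichlet(αᵢ + nᵢ) = Dirichlet(27, 14, 13, 13).
For a Dirichlet(a₁,…,a_K) with all aᵢ > 1, the mode has j-th component (aⱼ − 1)/(Σaᵢ − K).
Here Σaᵢ = 67 and K = 4, so p_B = (14 − 1)/(67 − 4) = 13/63 ≈ 0.2063.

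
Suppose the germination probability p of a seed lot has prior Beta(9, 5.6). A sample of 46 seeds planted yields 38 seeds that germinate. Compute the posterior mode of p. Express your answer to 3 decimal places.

p̂_MAP = 0.785

Prior: Beta(9, 5.6).
Data: 38 successes in 46 trials. The binomial likelihood contributes p^38(1−p)^8, so the posterior is Beta(9+38, 5.6+8) = Beta(47, 13.6).
For Beta(a, b) with a, b > 1 the mode is (a−1)/(a+b−2) = 46/58.6 ≈ 0.785.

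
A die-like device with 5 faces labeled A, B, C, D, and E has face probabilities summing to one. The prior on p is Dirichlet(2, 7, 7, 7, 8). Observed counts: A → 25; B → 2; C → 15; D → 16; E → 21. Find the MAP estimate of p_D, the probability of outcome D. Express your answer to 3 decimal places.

MAP estimate of p_D = 0.210

The posterior is Dirichlet(αᵢ + nᵢ) = Dirichlet(27, 9, 22, 23, 29).
For a Dirichlet(a₁,…,a_K) with all aᵢ > 1, the mode has j-th component (aⱼ − 1)/(Σaᵢ − K).
Here Σaᵢ = 110 and K = 5, so p_D = (23 − 1)/(110 − 5) = 22/105 ≈ 0.210.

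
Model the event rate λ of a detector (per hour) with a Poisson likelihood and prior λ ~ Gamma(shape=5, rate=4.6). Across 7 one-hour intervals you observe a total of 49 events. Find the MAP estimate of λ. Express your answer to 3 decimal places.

λ̂_MAP = 4.569

Σxᵢ = 49, n = 7.
Posterior ∝ λ^4e^(−4.6λ) · λ^49e^(−7λ) = λ^53e^(−11.6λ), i.e. Gamma(shape=54, rate=11.6).
The mode of a Gamma(a, b) with a ≥ 1 (shape–rate) is (a−1)/b = 53/11.6 ≈ 4.569.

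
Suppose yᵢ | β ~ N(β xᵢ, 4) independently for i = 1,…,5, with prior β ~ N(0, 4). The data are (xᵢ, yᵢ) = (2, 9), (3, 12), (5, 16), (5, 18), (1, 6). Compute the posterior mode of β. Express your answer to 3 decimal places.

log p(β | y) = −Σ(yᵢ − βxᵢ)²/(2·4) − β²/(2·4) + const.
Setting the derivative to zero: Σxᵢ(yᵢ − βxᵢ)/4 − β/4 = 0, so β = Σxᵢyᵢ / (Σxᵢ² + σ²/τ²).
Σxᵢyᵢ = 2·9 + 3·12 + 5·16 + 5·18 + 1·6 = 230; Σxᵢ² = 64; σ²/τ² = 1.
β̂_MAP = 230 / (64 + 1) = 230/65 ≈ 3.538.

β̂_MAP = 3.538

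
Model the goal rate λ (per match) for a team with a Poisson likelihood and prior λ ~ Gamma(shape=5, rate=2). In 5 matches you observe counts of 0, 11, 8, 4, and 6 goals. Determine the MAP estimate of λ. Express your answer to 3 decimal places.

Σxᵢ = 0+11+8+4+6 = 29, with n = 5.
Posterior ∝ λ^4e^(−2λ) · λ^29e^(−5λ) = λ^33e^(−7λ), i.e. Gamma(shape=34, rate=7).
The mode of a Gamma(a, b) with a ≥ 1 (shape–rate) is (a−1)/b = 33/7 ≈ 4.714.

λ̂_MAP = 4.714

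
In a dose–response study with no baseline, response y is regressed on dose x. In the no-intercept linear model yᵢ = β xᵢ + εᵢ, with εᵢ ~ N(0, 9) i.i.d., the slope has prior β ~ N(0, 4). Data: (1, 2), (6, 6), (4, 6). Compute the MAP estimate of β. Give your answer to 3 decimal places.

β̂_MAP = 1.122

log p(β | y) = −Σ(yᵢ − βxᵢ)²/(2·9) − β²/(2·4) + const.
Setting the derivative to zero: Σxᵢ(yᵢ − βxᵢ)/9 − β/4 = 0, so β = Σxᵢyᵢ / (Σxᵢ² + σ²/τ²).
Σxᵢyᵢ = 1·2 + 6·6 + 4·6 = 62; Σxᵢ² = 53; σ²/τ² = 2.25.
β̂_MAP = 62 / (53 + 2.25) = 62/55.25 ≈ 1.122.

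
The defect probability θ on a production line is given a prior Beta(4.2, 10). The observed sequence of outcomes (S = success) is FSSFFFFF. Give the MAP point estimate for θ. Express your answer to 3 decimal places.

θ̂_MAP = 0.257

Prior: Beta(4.2, 10).
Data: 2 successes in 8 trials (from the sequence). The binomial likelihood contributes θ^2(1−θ)^6, so the posterior is Beta(4.2+2, 10+6) = Beta(6.2, 16).
For Beta(a, b) with a, b > 1 the mode is (a−1)/(a+b−2) = 5.2/20.2 ≈ 0.257.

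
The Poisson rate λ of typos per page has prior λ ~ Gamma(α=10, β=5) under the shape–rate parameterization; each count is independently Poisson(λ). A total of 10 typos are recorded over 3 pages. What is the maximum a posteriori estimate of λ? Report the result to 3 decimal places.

Σxᵢ = 10, n = 3.
Posterior ∝ λ^9e^(−5λ) · λ^10e^(−3λ) = λ^19e^(−8λ), i.e. Gamma(shape=20, rate=8).
The mode of a Gamma(a, b) with a ≥ 1 (shape–rate) is (a−1)/b = 19/8 ≈ 2.375.

λ̂_MAP = 2.375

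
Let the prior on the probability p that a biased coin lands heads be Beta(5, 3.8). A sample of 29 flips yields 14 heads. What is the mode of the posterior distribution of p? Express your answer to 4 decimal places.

Prior: Beta(5, 3.8).
Data: 14 successes in 29 trials. The binomial likelihood contributes p^14(1−p)^15, so the posterior is Beta(5+14, 3.8+15) = Beta(19, 18.8).
For Beta(a, b) with a, b > 1 the mode is (a−1)/(a+b−2) = 18/35.8 ≈ 0.5028.

p̂_MAP = 0.5028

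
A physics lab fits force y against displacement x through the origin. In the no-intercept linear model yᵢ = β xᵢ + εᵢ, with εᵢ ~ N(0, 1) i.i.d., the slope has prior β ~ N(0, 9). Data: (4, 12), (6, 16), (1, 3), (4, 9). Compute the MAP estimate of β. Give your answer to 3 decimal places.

log p(β | y) = −Σ(yᵢ − βxᵢ)²/(2·1) − β²/(2·9) + const.
Setting the derivative to zero: Σxᵢ(yᵢ − βxᵢ)/1 − β/9 = 0, so β = Σxᵢyᵢ / (Σxᵢ² + σ²/τ²).
Σxᵢyᵢ = 4·12 + 6·16 + 1·3 + 4·9 = 183; Σxᵢ² = 69; σ²/τ² = 1/9.
β̂_MAP = 183 / (69 + 1/9) = 183/(622/9) = 1647/622 ≈ 2.648.

β̂_MAP = 2.648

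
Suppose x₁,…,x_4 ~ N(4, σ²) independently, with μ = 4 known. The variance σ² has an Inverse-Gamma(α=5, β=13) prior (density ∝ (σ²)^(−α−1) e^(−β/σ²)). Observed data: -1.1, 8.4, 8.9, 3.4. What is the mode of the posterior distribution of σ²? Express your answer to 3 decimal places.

Sum of squared deviations about the known mean: SS = (-1.1−4)² + (8.4−4)² + (8.9−4)² + (3.4−4)² = 69.74.
The Normal likelihood contributes (σ²)^(−n/2) exp(−SS/(2σ²)), so the posterior is Inverse-Gamma(α + n/2, β + SS/2) = Inverse-Gamma(7, 47.87).
The mode of Inverse-Gamma(a, b) is b/(a+1) = 47.87/8 ≈ 5.984.

σ̂²_MAP = 5.984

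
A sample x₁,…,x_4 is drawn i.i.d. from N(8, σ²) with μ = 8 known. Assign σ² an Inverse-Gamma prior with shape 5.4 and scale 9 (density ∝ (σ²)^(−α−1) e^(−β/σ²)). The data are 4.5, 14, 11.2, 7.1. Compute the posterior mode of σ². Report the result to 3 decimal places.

σ̂²_MAP = 4.601

Sum of squared deviations about the known mean: SS = (4.5−8)² + (14−8)² + (11.2−8)² + (7.1−8)² = 59.3.
The Normal likelihood contributes (σ²)^(−n/2) exp(−SS/(2σ²)), so the posterior is Inverse-Gamma(α + n/2, β + SS/2) = Inverse-Gamma(7.4, 38.65).
The mode of Inverse-Gamma(a, b) is b/(a+1) = 38.65/8.4 ≈ 4.601.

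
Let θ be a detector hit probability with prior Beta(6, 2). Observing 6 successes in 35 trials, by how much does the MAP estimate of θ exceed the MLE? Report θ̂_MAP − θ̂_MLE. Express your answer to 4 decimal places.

MAP − MLE = 0.0969

Posterior is Beta(12, 31); MAP = (12−1)/(43−2) = 11/41 ≈ 0.26829.
MLE ignores the prior: θ̂_MLE = k/n = 6/35 ≈ 0.17143.
Difference = 11/41 − 6/35 = 139/1435 ≈ 0.0969.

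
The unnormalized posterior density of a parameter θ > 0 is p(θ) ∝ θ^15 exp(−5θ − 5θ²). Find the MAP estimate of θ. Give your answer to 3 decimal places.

ℓ'(θ) = 15/θ − 5 − 10θ. Setting this to zero and multiplying by θ: 10θ² + 5θ − 15 = 0.
θ = (−5 + √(5² + 4·10·15)) / (2·10) = (−5 + √625) / 20 = (−5 + 25)/20 = 1.
ℓ''(θ) = −15/θ² − 10 < 0, confirming a maximum.

θ̂_MAP = 1.000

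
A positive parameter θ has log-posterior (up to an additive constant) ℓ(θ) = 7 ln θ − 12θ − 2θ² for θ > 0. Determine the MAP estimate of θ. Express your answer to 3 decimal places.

ℓ'(θ) = 7/θ − 12 − 4θ. Setting this to zero and multiplying by θ: 4θ² + 12θ − 7 = 0.
θ = (−12 + √(12² + 4·4·7)) / (2·4) = (−12 + √256) / 8 = (−12 + 16)/8 = 1/2.
ℓ''(θ) = −7/θ² − 4 < 0, confirming a maximum.

θ̂_MAP = 0.500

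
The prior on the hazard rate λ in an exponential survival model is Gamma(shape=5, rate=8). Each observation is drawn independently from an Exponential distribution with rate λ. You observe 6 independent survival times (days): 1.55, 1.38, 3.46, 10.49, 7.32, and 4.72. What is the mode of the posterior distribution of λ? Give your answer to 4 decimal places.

λ̂_MAP = 0.2709

The Exponential(rate=λ) likelihood is ∝ λ^n e^(−λΣtᵢ). Here n = 6 and Σtᵢ = 1.55 + 1.38 + 3.46 + 10.49 + 7.32 + 4.72 = 28.92.
Posterior ∝ λ^4e^(−8λ) · λ^6e^(−28.92λ) = λ^10e^(−36.92λ), i.e. Gamma(11, 36.92).
Mode = (a−1)/b = 10/36.92 ≈ 0.2709.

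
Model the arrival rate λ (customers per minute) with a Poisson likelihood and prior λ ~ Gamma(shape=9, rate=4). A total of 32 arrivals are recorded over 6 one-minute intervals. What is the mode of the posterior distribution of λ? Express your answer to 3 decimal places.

λ̂_MAP = 4.000

Σxᵢ = 32, n = 6.
Posterior ∝ λ^8e^(−4λ) · λ^32e^(−6λ) = λ^40e^(−10λ), i.e. Gamma(shape=41, rate=10).
The mode of a Gamma(a, b) with a ≥ 1 (shape–rate) is (a−1)/b = 40/10 ≈ 4.000.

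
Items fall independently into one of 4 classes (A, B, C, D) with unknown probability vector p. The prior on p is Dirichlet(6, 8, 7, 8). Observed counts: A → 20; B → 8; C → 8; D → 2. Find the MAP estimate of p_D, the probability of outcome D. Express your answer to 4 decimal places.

The posterior is Dirichlet(αᵢ + nᵢ) = Dirichlet(26, 16, 15, 10).
For a Dirichlet(a₁,…,a_K) with all aᵢ > 1, the mode has j-th component (aⱼ − 1)/(Σaᵢ − K).
Here Σaᵢ = 67 and K = 4, so p_D = (10 − 1)/(67 − 4) = 9/63 ≈ 0.1429.

MAP estimate of p_D = 0.1429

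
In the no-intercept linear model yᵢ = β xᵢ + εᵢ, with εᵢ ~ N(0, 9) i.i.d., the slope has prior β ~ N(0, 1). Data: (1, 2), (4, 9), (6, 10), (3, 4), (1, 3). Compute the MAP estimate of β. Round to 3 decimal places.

β̂_MAP = 1.569

log p(β | y) = −Σ(yᵢ − βxᵢ)²/(2·9) − β²/(2·1) + const.
Setting the derivative to zero: Σxᵢ(yᵢ − βxᵢ)/9 − β/1 = 0, so β = Σxᵢyᵢ / (Σxᵢ² + σ²/τ²).
Σxᵢyᵢ = 1·2 + 4·9 + 6·10 + 3·4 + 1·3 = 113; Σxᵢ² = 63; σ²/τ² = 9.
β̂_MAP = 113 / (63 + 9) = 113/72 ≈ 1.569.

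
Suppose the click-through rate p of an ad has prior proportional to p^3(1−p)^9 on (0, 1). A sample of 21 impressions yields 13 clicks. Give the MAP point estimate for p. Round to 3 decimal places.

The prior density ∝ p^3(1−p)^9 is the kernel of Beta(4, 10).
Data: 13 successes in 21 trials. The binomial likelihood contributes p^13(1−p)^8, so the posterior is Beta(4+13, 10+8) = Beta(17, 18).
For Beta(a, b) with a, b > 1 the mode is (a−1)/(a+b−2) = 16/33 ≈ 0.485.

p̂_MAP = 0.485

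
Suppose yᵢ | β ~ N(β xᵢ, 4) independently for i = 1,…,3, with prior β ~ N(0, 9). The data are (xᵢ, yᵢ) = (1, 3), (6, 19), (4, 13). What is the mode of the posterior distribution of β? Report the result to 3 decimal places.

log p(β | y) = −Σ(yᵢ − βxᵢ)²/(2·4) − β²/(2·9) + const.
Setting the derivative to zero: Σxᵢ(yᵢ − βxᵢ)/4 − β/9 = 0, so β = Σxᵢyᵢ / (Σxᵢ² + σ²/τ²).
Σxᵢyᵢ = 1·3 + 6·19 + 4·13 = 169; Σxᵢ² = 53; σ²/τ² = 4/9.
β̂_MAP = 169 / (53 + 4/9) = 169/(481/9) = 117/37 ≈ 3.162.

β̂_MAP = 3.162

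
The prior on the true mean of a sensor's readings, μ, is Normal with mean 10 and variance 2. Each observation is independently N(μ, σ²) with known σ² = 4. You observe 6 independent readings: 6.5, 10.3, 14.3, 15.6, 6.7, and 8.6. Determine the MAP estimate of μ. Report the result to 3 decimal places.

n = 6; x̄ = (6.5 + 10.3 + 14.3 + 15.6 + 6.7 + 8.6)/6 = 62/6 = 31/3 ≈ 10.3333.
For a Normal prior and Normal likelihood with known variance, the posterior is Normal; its mode equals its mean, the precision-weighted average.
Prior precision 1/σ₀² = 1/2 = 0.5; data precision n/σ² = 6/4 = 1.5.
μ̂ = (0.5·10 + 1.5·(31/3)) / (0.5 + 1.5) = 20.5/2 = 10.250.

μ̂_MAP = 10.250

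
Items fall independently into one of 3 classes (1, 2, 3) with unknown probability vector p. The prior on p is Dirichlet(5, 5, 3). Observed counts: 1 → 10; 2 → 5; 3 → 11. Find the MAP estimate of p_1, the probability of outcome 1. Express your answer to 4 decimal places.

The posterior is Dirichlet(αᵢ + nᵢ) = Dirichlet(15, 10, 14).
For a Dirichlet(a₁,…,a_K) with all aᵢ > 1, the mode has j-th component (aⱼ − 1)/(Σaᵢ − K).
Here Σaᵢ = 39 and K = 3, so p_1 = (15 − 1)/(39 − 3) = 14/36 ≈ 0.3889.

MAP estimate: 0.3889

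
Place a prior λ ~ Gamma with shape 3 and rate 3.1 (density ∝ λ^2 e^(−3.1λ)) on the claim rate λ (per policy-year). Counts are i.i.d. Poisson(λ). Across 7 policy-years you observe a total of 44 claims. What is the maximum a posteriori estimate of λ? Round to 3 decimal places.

Σxᵢ = 44, n = 7.
Posterior ∝ λ^2e^(−3.1λ) · λ^44e^(−7λ) = λ^46e^(−10.1λ), i.e. Gamma(shape=47, rate=10.1).
The mode of a Gamma(a, b) with a ≥ 1 (shape–rate) is (a−1)/b = 46/10.1 ≈ 4.554.

λ̂_MAP = 4.554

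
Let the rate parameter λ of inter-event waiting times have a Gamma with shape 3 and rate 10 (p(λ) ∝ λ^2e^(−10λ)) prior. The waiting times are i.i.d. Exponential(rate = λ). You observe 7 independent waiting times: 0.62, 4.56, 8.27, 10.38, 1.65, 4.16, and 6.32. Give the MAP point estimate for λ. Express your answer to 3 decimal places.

λ̂_MAP = 0.196

The Exponential(rate=λ) likelihood is ∝ λ^n e^(−λΣtᵢ). Here n = 7 and Σtᵢ = 0.62 + 4.56 + 8.27 + 10.38 + 1.65 + 4.16 + 6.32 = 35.96.
Posterior ∝ λ^2e^(−10λ) · λ^7e^(−35.96λ) = λ^9e^(−45.96λ), i.e. Gamma(10, 45.96).
Mode = (a−1)/b = 9/45.96 ≈ 0.196.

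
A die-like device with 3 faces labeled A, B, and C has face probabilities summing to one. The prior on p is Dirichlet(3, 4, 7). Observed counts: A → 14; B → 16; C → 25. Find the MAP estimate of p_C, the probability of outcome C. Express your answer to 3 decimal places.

The posterior is Dirichlet(αᵢ + nᵢ) = Dirichlet(17, 20, 32).
For a Dirichlet(a₁,…,a_K) with all aᵢ > 1, the mode has j-th component (aⱼ − 1)/(Σaᵢ − K).
Here Σaᵢ = 69 and K = 3, so p_C = (32 − 1)/(69 − 3) = 31/66 ≈ 0.470.

MAP estimate of p_C = 0.470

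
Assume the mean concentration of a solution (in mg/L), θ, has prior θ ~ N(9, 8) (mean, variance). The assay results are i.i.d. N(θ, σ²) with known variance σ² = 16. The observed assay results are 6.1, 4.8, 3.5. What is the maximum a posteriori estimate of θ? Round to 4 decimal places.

n = 3; x̄ = (6.1 + 4.8 + 3.5)/3 = 14.4/3 = 4.8.
For a Normal prior and Normal likelihood with known variance, the posterior is Normal; its mode equals its mean, the precision-weighted average.
Prior precision 1/σ₀² = 1/8 = 0.125; data precision n/σ² = 3/16 = 0.1875.
θ̂ = (0.125·9 + 0.1875·4.8) / (0.125 + 0.1875) = 2.025/0.3125 = 6.4800.

θ̂_MAP = 6.4800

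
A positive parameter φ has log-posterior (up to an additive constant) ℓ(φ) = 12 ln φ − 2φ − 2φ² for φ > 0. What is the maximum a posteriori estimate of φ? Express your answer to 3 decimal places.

φ̂_MAP = 1.500

ℓ'(φ) = 12/φ − 2 − 4φ. Setting this to zero and multiplying by φ: 4φ² + 2φ − 12 = 0.
φ = (−2 + √(2² + 4·4·12)) / (2·4) = (−2 + √196) / 8 = (−2 + 14)/8 = 3/2.
ℓ''(φ) = −12/φ² − 4 < 0, confirming a maximum.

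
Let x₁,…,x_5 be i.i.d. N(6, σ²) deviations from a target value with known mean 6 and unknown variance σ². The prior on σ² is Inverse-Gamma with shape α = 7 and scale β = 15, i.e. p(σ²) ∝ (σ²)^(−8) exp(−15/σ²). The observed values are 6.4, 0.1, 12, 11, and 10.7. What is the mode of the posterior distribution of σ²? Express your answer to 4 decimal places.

σ̂²_MAP = 7.0505

Sum of squared deviations about the known mean: SS = (6.4−6)² + (0.1−6)² + (12−6)² + (11−6)² + (10.7−6)² = 118.06.
The Normal likelihood contributes (σ²)^(−n/2) exp(−SS/(2σ²)), so the posterior is Inverse-Gamma(α + n/2, β + SS/2) = Inverse-Gamma(9.5, 74.03).
The mode of Inverse-Gamma(a, b) is b/(a+1) = 74.03/10.5 ≈ 7.0505.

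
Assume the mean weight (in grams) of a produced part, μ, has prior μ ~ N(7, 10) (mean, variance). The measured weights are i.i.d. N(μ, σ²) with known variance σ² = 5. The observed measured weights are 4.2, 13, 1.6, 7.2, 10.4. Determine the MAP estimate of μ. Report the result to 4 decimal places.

n = 5; x̄ = (4.2 + 13 + 1.6 + 7.2 + 10.4)/5 = 36.4/5 = 7.28.
For a Normal prior and Normal likelihood with known variance, the posterior is Normal; its mode equals its mean, the precision-weighted average.
Prior precision 1/σ₀² = 1/10 = 0.1; data precision n/σ² = 5/5 = 1.
μ̂ = (0.1·7 + 1·7.28) / (0.1 + 1) = 7.98/1.1 = 399/55 ≈ 7.2545.

μ̂_MAP = 7.2545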